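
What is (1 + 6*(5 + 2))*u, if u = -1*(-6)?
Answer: 258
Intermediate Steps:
u = 6
(1 + 6*(5 + 2))*u = (1 + 6*(5 + 2))*6 = (1 + 6*7)*6 = (1 + 42)*6 = 43*6 = 258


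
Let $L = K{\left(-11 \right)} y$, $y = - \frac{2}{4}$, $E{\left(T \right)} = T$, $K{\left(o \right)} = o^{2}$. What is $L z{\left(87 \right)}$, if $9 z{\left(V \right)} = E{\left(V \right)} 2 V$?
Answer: $-101761$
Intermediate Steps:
$y = - \frac{1}{2}$ ($y = \left(-2\right) \frac{1}{4} = - \frac{1}{2} \approx -0.5$)
$z{\left(V \right)} = \frac{2 V^{2}}{9}$ ($z{\left(V \right)} = \frac{V 2 V}{9} = \frac{2 V V}{9} = \frac{2 V^{2}}{9}$)
$L = - \frac{121}{2}$ ($L = \left(-11\right)^{2} \left(- \frac{1}{2}\right) = 121 \left(- \frac{1}{2}\right) = - \frac{121}{2} \approx -60.5$)
$L z{\left(87 \right)} = - \frac{121 \frac{2 \cdot 87^{2}}{9}}{2} = - \frac{121 \cdot \frac{2}{9} \cdot 7569}{2} = \left(- \frac{121}{2}\right) 1682 = -101761$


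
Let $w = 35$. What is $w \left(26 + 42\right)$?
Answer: $2380$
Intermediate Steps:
$w \left(26 + 42\right) = 35 \left(26 + 42\right) = 35 \cdot 68 = 2380$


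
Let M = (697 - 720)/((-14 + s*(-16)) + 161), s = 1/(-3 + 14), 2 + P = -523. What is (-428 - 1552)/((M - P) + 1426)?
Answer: -1584990/1561649 ≈ -1.0149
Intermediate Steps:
P = -525 (P = -2 - 523 = -525)
s = 1/11 ≈ 0.090909
M = -253/1601 (M = (697 - 720)/((-14 + (1/11)*(-16)) + 161) = -23/((-14 - 16/11) + 161) = -23/(-170/11 + 161) = -23/1601/11 = -23*11/1601 = -253/1601 ≈ -0.15803)
(-428 - 1552)/((M - P) + 1426) = (-428 - 1552)/((-253/1601 - 1*(-525)) + 1426) = -1980/((-253/1601 + 525) + 1426) = -1980/(840272/1601 + 1426) = -1980/3123298/1601 = -1980*1601/3123298 = -1584990/1561649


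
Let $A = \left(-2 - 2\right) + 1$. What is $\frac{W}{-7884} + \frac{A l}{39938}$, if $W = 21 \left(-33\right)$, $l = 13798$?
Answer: $- \frac{16592959}{17492844} \approx -0.94856$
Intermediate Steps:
$A = -3$ ($A = -4 + 1 = -3$)
$W = -693$
$\frac{W}{-7884} + \frac{A l}{39938} = - \frac{693}{-7884} + \frac{\left(-3\right) 13798}{39938} = \left(-693\right) \left(- \frac{1}{7884}\right) - \frac{20697}{19969} = \frac{77}{876} - \frac{20697}{19969} = - \frac{16592959}{17492844}$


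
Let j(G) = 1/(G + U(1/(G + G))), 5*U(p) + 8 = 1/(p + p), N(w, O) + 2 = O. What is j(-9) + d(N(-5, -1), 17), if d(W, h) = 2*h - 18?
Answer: 987/62 ≈ 15.919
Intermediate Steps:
N(w, O) = -2 + O
d(W, h) = -18 + 2*h
U(p) = -8/5 + 1/(10*p) (U(p) = -8/5 + 1/(5*(p + p)) = -8/5 + 1/(5*((2*p))) = -8/5 + (1/(2*p))/5 = -8/5 + 1/(10*p))
j(G) = 1/(G + G*(1 - 8/G)/5) (j(G) = 1/(G + (1 - 16/(G + G))/(10*(1/(G + G)))) = 1/(G + (1 - 16*1/(2*G))/(10*(1/(2*G)))) = 1/(G + (1 - 8/G)/(10*((1/(2*G))))) = 1/(G + (2*G)*(1 - 8/G)/10) = 1/(G + G*(1 - 8/G)/5))
j(-9) + d(N(-5, -1), 17) = 5/(2*(-4 + 3*(-9))) + (-18 + 2*17) = 5/(2*(-4 - 27)) + (-18 + 34) = (5/2)/(-31) + 16 = (5/2)*(-1/31) + 16 = -5/62 + 16 = 987/62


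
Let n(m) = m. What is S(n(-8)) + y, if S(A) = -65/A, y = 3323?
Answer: 26649/8 ≈ 3331.1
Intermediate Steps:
S(n(-8)) + y = -65/(-8) + 3323 = -65*(-⅛) + 3323 = 65/8 + 3323 = 26649/8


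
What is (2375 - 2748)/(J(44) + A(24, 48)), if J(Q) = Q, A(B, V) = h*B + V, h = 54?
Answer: -373/1388 ≈ -0.26873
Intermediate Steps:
A(B, V) = V + 54*B (A(B, V) = 54*B + V = V + 54*B)
(2375 - 2748)/(J(44) + A(24, 48)) = (2375 - 2748)/(44 + (48 + 54*24)) = -373/(44 + (48 + 1296)) = -373/(44 + 1344) = -373/1388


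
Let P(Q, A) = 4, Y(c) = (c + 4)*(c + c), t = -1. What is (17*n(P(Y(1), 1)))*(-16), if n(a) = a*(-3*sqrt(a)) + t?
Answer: 6800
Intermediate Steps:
Y(c) = 2*c*(4 + c) (Y(c) = (4 + c)*(2*c) = 2*c*(4 + c))
n(a) = -1 - 3*a**(3/2) (n(a) = a*(-3*sqrt(a)) - 1 = -3*a**(3/2) - 1 = -1 - 3*a**(3/2))
(17*n(P(Y(1), 1)))*(-16) = (17*(-1 - 3*4**(3/2)))*(-16) = (17*(-1 - 3*8))*(-16) = (17*(-1 - 24))*(-16) = (17*(-25))*(-16) = -425*(-16) = 6800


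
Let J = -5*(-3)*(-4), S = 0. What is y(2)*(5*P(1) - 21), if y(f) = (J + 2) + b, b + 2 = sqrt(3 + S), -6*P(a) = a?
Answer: 1310 - 131*sqrt(3)/6 ≈ 1272.2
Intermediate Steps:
P(a) = -a/6
J = -60 (J = 15*(-4) = -60)
b = -2 + sqrt(3) (b = -2 + sqrt(3 + 0) = -2 + sqrt(3) ≈ -0.26795)
y(f) = -60 + sqrt(3) (y(f) = (-60 + 2) + (-2 + sqrt(3)) = -58 + (-2 + sqrt(3)) = -60 + sqrt(3))
y(2)*(5*P(1) - 21) = (-60 + sqrt(3))*(5*(-1/6*1) - 21) = (-60 + sqrt(3))*(5*(-1/6) - 21) = (-60 + sqrt(3))*(-5/6 - 21) = (-60 + sqrt(3))*(-131/6) = 1310 - 131*sqrt(3)/6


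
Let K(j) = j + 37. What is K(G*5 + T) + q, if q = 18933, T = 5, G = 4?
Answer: 18995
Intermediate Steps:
K(j) = 37 + j
K(G*5 + T) + q = (37 + (4*5 + 5)) + 18933 = (37 + (20 + 5)) + 18933 = (37 + 25) + 18933 = 62 + 18933 = 18995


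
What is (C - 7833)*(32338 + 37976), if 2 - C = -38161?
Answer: 2132623620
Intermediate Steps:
C = 38163 (C = 2 - 1*(-38161) = 2 + 38161 = 38163)
(C - 7833)*(32338 + 37976) = (38163 - 7833)*(32338 + 37976) = 30330*70314 = 2132623620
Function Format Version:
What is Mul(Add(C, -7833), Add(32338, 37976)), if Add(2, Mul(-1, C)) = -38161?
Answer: 2132623620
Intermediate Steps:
C = 38163 (C = Add(2, Mul(-1, -38161)) = Add(2, 38161) = 38163)
Mul(Add(C, -7833), Add(32338, 37976)) = Mul(Add(38163, -7833), Add(32338, 37976)) = Mul(30330, 70314) = 2132623620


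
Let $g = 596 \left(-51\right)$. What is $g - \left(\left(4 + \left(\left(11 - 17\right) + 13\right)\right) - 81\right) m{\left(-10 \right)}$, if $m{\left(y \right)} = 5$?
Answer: $-30046$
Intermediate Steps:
$g = -30396$
$g - \left(\left(4 + \left(\left(11 - 17\right) + 13\right)\right) - 81\right) m{\left(-10 \right)} = -30396 - \left(\left(4 + \left(\left(11 - 17\right) + 13\right)\right) - 81\right) 5 = -30396 - \left(\left(4 + \left(-6 + 13\right)\right) - 81\right) 5 = -30396 - \left(\left(4 + 7\right) - 81\right) 5 = -30396 - \left(11 - 81\right) 5 = -30396 - \left(-70\right) 5 = -30396 - -350 = -30396 + 350 = -30046$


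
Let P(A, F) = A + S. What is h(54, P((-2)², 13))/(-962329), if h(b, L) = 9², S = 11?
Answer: -81/962329 ≈ -8.4171e-5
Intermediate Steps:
P(A, F) = 11 + A (P(A, F) = A + 11 = 11 + A)
h(b, L) = 81
h(54, P((-2)², 13))/(-962329) = 81/(-962329) = 81*(-1/962329) = -81/962329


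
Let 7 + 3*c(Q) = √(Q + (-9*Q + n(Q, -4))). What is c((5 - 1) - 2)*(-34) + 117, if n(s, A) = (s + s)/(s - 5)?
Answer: 589/3 - 68*I*√39/9 ≈ 196.33 - 47.184*I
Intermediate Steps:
n(s, A) = 2*s/(-5 + s) (n(s, A) = (2*s)/(-5 + s) = 2*s/(-5 + s))
c(Q) = -7/3 + √(-8*Q + 2*Q/(-5 + Q))/3 (c(Q) = -7/3 + √(Q + (-9*Q + 2*Q/(-5 + Q)))/3 = -7/3 + √(-8*Q + 2*Q/(-5 + Q))/3)
c((5 - 1) - 2)*(-34) + 117 = (-7/3 + √2*√(((5 - 1) - 2)*(21 - 4*((5 - 1) - 2))/(-5 + ((5 - 1) - 2)))/3)*(-34) + 117 = (-7/3 + √2*√((4 - 2)*(21 - 4*(4 - 2))/(-5 + (4 - 2)))/3)*(-34) + 117 = (-7/3 + √2*√(2*(21 - 4*2)/(-5 + 2))/3)*(-34) + 117 = (-7/3 + √2*√(2*(21 - 8)/(-3))/3)*(-34) + 117 = (-7/3 + √2*√(2*(-⅓)*13)/3)*(-34) + 117 = (-7/3 + √2*√(-26/3)/3)*(-34) + 117 = (-7/3 + √2*(I*√78/3)/3)*(-34) + 117 = (-7/3 + 2*I*√39/9)*(-34) + 117 = (238/3 - 68*I*√39/9) + 117 = 589/3 - 68*I*√39/9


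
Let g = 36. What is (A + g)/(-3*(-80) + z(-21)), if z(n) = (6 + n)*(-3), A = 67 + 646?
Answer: 749/285 ≈ 2.6281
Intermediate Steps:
A = 713
z(n) = -18 - 3*n
(A + g)/(-3*(-80) + z(-21)) = (713 + 36)/(-3*(-80) + (-18 - 3*(-21))) = 749/(240 + (-18 + 63)) = 749/(240 + 45) = 749/285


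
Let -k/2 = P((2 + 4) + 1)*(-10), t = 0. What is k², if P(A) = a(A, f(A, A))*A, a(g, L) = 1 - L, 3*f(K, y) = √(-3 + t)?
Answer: 39200/3 - 39200*I*√3/3 ≈ 13067.0 - 22632.0*I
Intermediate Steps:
f(K, y) = I*√3/3 (f(K, y) = √(-3 + 0)/3 = √(-3)/3 = (I*√3)/3 = I*√3/3)
P(A) = A*(1 - I*√3/3) (P(A) = (1 - I*√3/3)*A = A*(1 - I*√3/3))
k = 140 - 140*I*√3/3 (k = -2*((2 + 4) + 1)*(3 - I*√3)/3*(-10) = -2*(6 + 1)*(3 - I*√3)/3*(-10) = -2*(⅓)*7*(3 - I*√3)*(-10) = -2*(7 - 7*I*√3/3)*(-10) = -2*(-70 + 70*I*√3/3) = 140 - 140*I*√3/3 ≈ 140.0 - 80.829*I)
k² = (140 - 140*I*√3/3)²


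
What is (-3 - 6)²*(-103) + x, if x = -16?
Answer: -8359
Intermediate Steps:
(-3 - 6)²*(-103) + x = (-3 - 6)²*(-103) - 16 = (-9)²*(-103) - 16 = 81*(-103) - 16 = -8343 - 16 = -8359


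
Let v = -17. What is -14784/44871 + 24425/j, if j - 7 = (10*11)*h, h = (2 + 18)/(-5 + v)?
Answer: -365783029/1391001 ≈ -262.96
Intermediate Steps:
h = -10/11 (h = (2 + 18)/(-5 - 17) = 20/(-22) = 20*(-1/22) = -10/11 ≈ -0.90909)
j = -93 (j = 7 + (10*11)*(-10/11) = 7 + 110*(-10/11) = 7 - 100 = -93)
-14784/44871 + 24425/j = -14784/44871 + 24425/(-93) = -14784*1/44871 + 24425*(-1/93) = -4928/14957 - 24425/93 = -365783029/1391001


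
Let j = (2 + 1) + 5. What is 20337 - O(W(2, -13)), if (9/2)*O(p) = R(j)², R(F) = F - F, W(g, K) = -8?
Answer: 20337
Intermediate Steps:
j = 8 (j = 3 + 5 = 8)
R(F) = 0
O(p) = 0 (O(p) = (2/9)*0² = (2/9)*0 = 0)
20337 - O(W(2, -13)) = 20337 - 1*0 = 20337 + 0 = 20337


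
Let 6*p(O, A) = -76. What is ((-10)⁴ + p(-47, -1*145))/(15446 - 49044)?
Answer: -14981/50397 ≈ -0.29726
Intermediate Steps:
p(O, A) = -38/3 (p(O, A) = (⅙)*(-76) = -38/3)
((-10)⁴ + p(-47, -1*145))/(15446 - 49044) = ((-10)⁴ - 38/3)/(15446 - 49044) = (10000 - 38/3)/(-33598) = (29962/3)*(-1/33598) = -14981/50397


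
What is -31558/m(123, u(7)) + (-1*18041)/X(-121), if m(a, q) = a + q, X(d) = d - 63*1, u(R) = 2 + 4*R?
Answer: -3046399/28152 ≈ -108.21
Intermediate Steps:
X(d) = -63 + d (X(d) = d - 63 = -63 + d)
-31558/m(123, u(7)) + (-1*18041)/X(-121) = -31558/(123 + (2 + 4*7)) + (-1*18041)/(-63 - 121) = -31558/(123 + (2 + 28)) - 18041/(-184) = -31558/(123 + 30) - 18041*(-1/184) = -31558/153 + 18041/184 = -3046399/28152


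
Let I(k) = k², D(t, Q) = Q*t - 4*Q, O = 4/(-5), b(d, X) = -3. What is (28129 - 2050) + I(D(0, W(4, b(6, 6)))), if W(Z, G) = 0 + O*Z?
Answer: 656071/25 ≈ 26243.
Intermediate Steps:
O = -⅘ (O = 4*(-⅕) = -⅘ ≈ -0.80000)
W(Z, G) = -4*Z/5 (W(Z, G) = 0 - 4*Z/5 = -4*Z/5)
D(t, Q) = -4*Q + Q*t
(28129 - 2050) + I(D(0, W(4, b(6, 6)))) = (28129 - 2050) + ((-⅘*4)*(-4 + 0))² = 26079 + (-16/5*(-4))² = 26079 + (64/5)² = 26079 + 4096/25 = 656071/25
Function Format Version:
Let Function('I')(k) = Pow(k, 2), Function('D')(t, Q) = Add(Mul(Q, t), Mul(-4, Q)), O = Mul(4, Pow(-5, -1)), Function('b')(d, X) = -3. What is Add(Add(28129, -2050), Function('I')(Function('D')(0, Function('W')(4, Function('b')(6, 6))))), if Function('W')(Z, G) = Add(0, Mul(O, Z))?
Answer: Rational(656071, 25) ≈ 26243.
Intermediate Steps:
O = Rational(-4, 5) (O = Mul(4, Rational(-1, 5)) = Rational(-4, 5) ≈ -0.80000)
Function('W')(Z, G) = Mul(Rational(-4, 5), Z) (Function('W')(Z, G) = Add(0, Mul(Rational(-4, 5), Z)) = Mul(Rational(-4, 5), Z))
Function('D')(t, Q) = Add(Mul(-4, Q), Mul(Q, t))
Add(Add(28129, -2050), Function('I')(Function('D')(0, Function('W')(4, Function('b')(6, 6))))) = Add(Add(28129, -2050), Pow(Mul(Mul(Rational(-4, 5), 4), Add(-4, 0)), 2)) = Add(26079, Pow(Mul(Rational(-16, 5), -4), 2)) = Add(26079, Pow(Rational(64, 5), 2)) = Add(26079, Rational(4096, 25)) = Rational(656071, 25)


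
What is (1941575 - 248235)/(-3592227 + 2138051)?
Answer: -423335/363544 ≈ -1.1645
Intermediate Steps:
(1941575 - 248235)/(-3592227 + 2138051) = 1693340/(-1454176) = 1693340*(-1/1454176) = -423335/363544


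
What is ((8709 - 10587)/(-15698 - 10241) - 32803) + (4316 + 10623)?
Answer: -463372418/25939 ≈ -17864.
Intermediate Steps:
((8709 - 10587)/(-15698 - 10241) - 32803) + (4316 + 10623) = (-1878/(-25939) - 32803) + 14939 = (-1878*(-1/25939) - 32803) + 14939 = (1878/25939 - 32803) + 14939 = -850875139/25939 + 14939 = -463372418/25939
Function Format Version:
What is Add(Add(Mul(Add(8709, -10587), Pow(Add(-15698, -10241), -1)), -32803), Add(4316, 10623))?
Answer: Rational(-463372418, 25939) ≈ -17864.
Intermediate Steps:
Add(Add(Mul(Add(8709, -10587), Pow(Add(-15698, -10241), -1)), -32803), Add(4316, 10623)) = Add(Add(Mul(-1878, Pow(-25939, -1)), -32803), 14939) = Add(Add(Mul(-1878, Rational(-1, 25939)), -32803), 14939) = Add(Add(Rational(1878, 25939), -32803), 14939) = Add(Rational(-850875139, 25939), 14939) = Rational(-463372418, 25939)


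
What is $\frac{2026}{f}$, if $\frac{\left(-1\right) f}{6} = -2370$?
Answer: $\frac{1013}{7110} \approx 0.14248$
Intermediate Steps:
$f = 14220$ ($f = \left(-6\right) \left(-2370\right) = 14220$)
$\frac{2026}{f} = \frac{2026}{14220} = 2026 \cdot \frac{1}{14220} = \frac{1013}{7110}$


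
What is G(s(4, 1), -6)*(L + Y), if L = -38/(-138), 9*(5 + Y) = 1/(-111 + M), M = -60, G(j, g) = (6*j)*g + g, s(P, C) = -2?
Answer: -3679742/11799 ≈ -311.87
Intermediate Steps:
G(j, g) = g + 6*g*j (G(j, g) = 6*g*j + g = g + 6*g*j)
Y = -7696/1539 (Y = -5 + 1/(9*(-111 - 60)) = -5 + (1/9)/(-171) = -5 + (1/9)*(-1/171) = -5 - 1/1539 = -7696/1539 ≈ -5.0006)
L = 19/69 (L = -38*(-1/138) = 19/69 ≈ 0.27536)
G(s(4, 1), -6)*(L + Y) = (-6*(1 + 6*(-2)))*(19/69 - 7696/1539) = -6*(1 - 12)*(-167261/35397) = -6*(-11)*(-167261/35397) = 66*(-167261/35397) = -3679742/11799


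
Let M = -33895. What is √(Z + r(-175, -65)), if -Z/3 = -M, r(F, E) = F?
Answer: 2*I*√25465 ≈ 319.16*I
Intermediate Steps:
Z = -101685 (Z = -(-3)*(-33895) = -3*33895 = -101685)
√(Z + r(-175, -65)) = √(-101685 - 175) = √(-101860) = 2*I*√25465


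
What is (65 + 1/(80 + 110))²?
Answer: 152547201/36100 ≈ 4225.7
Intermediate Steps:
(65 + 1/(80 + 110))² = (65 + 1/190)² = (12351/190)² = 152547201/36100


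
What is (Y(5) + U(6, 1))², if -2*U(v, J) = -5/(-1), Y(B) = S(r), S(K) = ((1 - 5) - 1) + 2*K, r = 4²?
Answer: 2401/4 ≈ 600.25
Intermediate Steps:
r = 16
S(K) = -5 + 2*K (S(K) = (-4 - 1) + 2*K = -5 + 2*K)
Y(B) = 27 (Y(B) = -5 + 2*16 = -5 + 32 = 27)
U(v, J) = -5/2 (U(v, J) = -(-5)/(2*(-1)) = -(-5)*(-1)/2 = -½*5 = -5/2)
(Y(5) + U(6, 1))² = (27 - 5/2)² = (49/2)² = 2401/4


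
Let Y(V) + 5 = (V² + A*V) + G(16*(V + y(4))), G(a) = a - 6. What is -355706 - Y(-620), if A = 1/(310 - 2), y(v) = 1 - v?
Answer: -56219624/77 ≈ -7.3013e+5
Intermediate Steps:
A = 1/308 ≈ 0.0032468
G(a) = -6 + a
Y(V) = -59 + V² + 4929*V/308 (Y(V) = -5 + ((V² + V/308) + (-6 + 16*(V + (1 - 1*4)))) = -5 + ((V² + V/308) + (-6 + 16*(V + (1 - 4)))) = -5 + ((V² + V/308) + (-6 + 16*(V - 3))) = -5 + ((V² + V/308) + (-6 + 16*(-3 + V))) = -5 + ((V² + V/308) + (-6 + (-48 + 16*V))) = -5 + ((V² + V/308) + (-54 + 16*V)) = -5 + (-54 + V² + 4929*V/308) = -59 + V² + 4929*V/308)
-355706 - Y(-620) = -355706 - (-59 + (-620)² + (4929/308)*(-620)) = -355706 - (-59 + 384400 - 763995/77) = -355706 - 1*28830262/77 = -355706 - 28830262/77 = -56219624/77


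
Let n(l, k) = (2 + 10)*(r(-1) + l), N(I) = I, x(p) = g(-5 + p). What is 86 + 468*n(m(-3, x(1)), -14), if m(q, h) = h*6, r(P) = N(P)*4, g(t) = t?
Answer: -157162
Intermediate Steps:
x(p) = -5 + p
r(P) = 4*P (r(P) = P*4 = 4*P)
m(q, h) = 6*h
n(l, k) = -48 + 12*l (n(l, k) = (2 + 10)*(4*(-1) + l) = 12*(-4 + l) = -48 + 12*l)
86 + 468*n(m(-3, x(1)), -14) = 86 + 468*(-48 + 12*(6*(-5 + 1))) = 86 + 468*(-48 + 12*(6*(-4))) = 86 + 468*(-48 + 12*(-24)) = 86 + 468*(-48 - 288) = 86 + 468*(-336) = 86 - 157248 = -157162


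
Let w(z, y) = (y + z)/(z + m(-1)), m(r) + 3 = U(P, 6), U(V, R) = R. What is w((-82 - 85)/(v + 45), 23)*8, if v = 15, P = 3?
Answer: 9704/13 ≈ 746.46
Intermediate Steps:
m(r) = 3 (m(r) = -3 + 6 = 3)
w(z, y) = (y + z)/(3 + z) (w(z, y) = (y + z)/(z + 3) = (y + z)/(3 + z))
w((-82 - 85)/(v + 45), 23)*8 = ((23 + (-82 - 85)/(15 + 45))/(3 + (-82 - 85)/(15 + 45)))*8 = ((23 - 167/60)/(3 - 167/60))*8 = ((1213/60)/(13/60))*8 = ((60/13)*(1213/60))*8 = (1213/13)*8 = 9704/13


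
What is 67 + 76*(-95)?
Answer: -7153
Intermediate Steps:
67 + 76*(-95) = 67 - 7220 = -7153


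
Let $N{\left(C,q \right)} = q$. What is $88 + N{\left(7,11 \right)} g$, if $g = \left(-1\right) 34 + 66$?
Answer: $440$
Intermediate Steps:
$g = 32$ ($g = -34 + 66 = 32$)
$88 + N{\left(7,11 \right)} g = 88 + 11 \cdot 32 = 88 + 352 = 440$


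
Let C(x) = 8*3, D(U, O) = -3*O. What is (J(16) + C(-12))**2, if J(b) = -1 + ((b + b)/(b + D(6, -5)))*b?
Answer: 1500625/961 ≈ 1561.5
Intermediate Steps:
C(x) = 24
J(b) = -1 + 2*b**2/(15 + b) (J(b) = -1 + ((b + b)/(b - 3*(-5)))*b = -1 + ((2*b)/(b + 15))*b = -1 + ((2*b)/(15 + b))*b = -1 + (2*b/(15 + b))*b = -1 + 2*b**2/(15 + b))
(J(16) + C(-12))**2 = ((-15 - 1*16 + 2*16**2)/(15 + 16) + 24)**2 = ((-15 - 16 + 2*256)/31 + 24)**2 = ((-15 - 16 + 512)/31 + 24)**2 = ((1/31)*481 + 24)**2 = (481/31 + 24)**2 = (1225/31)**2 = 1500625/961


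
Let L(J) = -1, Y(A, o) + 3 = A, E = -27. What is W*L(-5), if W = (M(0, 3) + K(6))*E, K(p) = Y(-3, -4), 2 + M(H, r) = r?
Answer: -135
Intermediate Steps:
M(H, r) = -2 + r
Y(A, o) = -3 + A
K(p) = -6 (K(p) = -3 - 3 = -6)
W = 135 (W = ((-2 + 3) - 6)*(-27) = (1 - 6)*(-27) = -5*(-27) = 135)
W*L(-5) = 135*(-1) = -135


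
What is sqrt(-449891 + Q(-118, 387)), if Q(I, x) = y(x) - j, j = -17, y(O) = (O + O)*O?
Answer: 72*I*sqrt(29) ≈ 387.73*I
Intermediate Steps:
y(O) = 2*O**2 (y(O) = (2*O)*O = 2*O**2)
Q(I, x) = 17 + 2*x**2 (Q(I, x) = 2*x**2 - 1*(-17) = 2*x**2 + 17 = 17 + 2*x**2)
sqrt(-449891 + Q(-118, 387)) = sqrt(-449891 + (17 + 2*387**2)) = sqrt(-449891 + (17 + 2*149769)) = sqrt(-449891 + (17 + 299538)) = sqrt(-449891 + 299555) = sqrt(-150336) = 72*I*sqrt(29)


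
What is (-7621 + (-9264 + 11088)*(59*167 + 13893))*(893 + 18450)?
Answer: 837650220469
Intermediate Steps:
(-7621 + (-9264 + 11088)*(59*167 + 13893))*(893 + 18450) = (-7621 + 1824*(9853 + 13893))*19343 = (-7621 + 1824*23746)*19343 = (-7621 + 43312704)*19343 = 43305083*19343 = 837650220469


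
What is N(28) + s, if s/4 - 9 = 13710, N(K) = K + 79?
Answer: 54983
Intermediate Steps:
N(K) = 79 + K
s = 54876 (s = 36 + 4*13710 = 36 + 54840 = 54876)
N(28) + s = (79 + 28) + 54876 = 107 + 54876 = 54983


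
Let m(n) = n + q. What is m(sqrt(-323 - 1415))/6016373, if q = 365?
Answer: 365/6016373 + I*sqrt(1738)/6016373 ≈ 6.0668e-5 + 6.9293e-6*I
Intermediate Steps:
m(n) = 365 + n (m(n) = n + 365 = 365 + n)
m(sqrt(-323 - 1415))/6016373 = (365 + sqrt(-323 - 1415))/6016373 = (365 + sqrt(-1738))*(1/6016373) = (365 + I*sqrt(1738))*(1/6016373) = 365/6016373 + I*sqrt(1738)/6016373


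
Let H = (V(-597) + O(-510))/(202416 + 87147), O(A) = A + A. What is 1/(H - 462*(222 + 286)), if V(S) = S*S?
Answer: -96521/22652974153 ≈ -4.2609e-6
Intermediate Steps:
V(S) = S**2
O(A) = 2*A
H = 118463/96521 (H = ((-597)**2 + 2*(-510))/(202416 + 87147) = (356409 - 1020)/289563 = 355389*(1/289563) = 118463/96521 ≈ 1.2273)
1/(H - 462*(222 + 286)) = 1/(118463/96521 - 462*(222 + 286)) = 1/(118463/96521 - 462*508) = 1/(118463/96521 - 234696) = 1/(-22652974153/96521) = -96521/22652974153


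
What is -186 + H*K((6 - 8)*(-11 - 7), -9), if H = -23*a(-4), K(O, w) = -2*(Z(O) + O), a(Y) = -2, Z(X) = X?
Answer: -6810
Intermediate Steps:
K(O, w) = -4*O (K(O, w) = -2*(O + O) = -4*O)
H = 46 (H = -23*(-2) = 46)
-186 + H*K((6 - 8)*(-11 - 7), -9) = -186 + 46*(-4*(6 - 8)*(-11 - 7)) = -186 + 46*(-(-8)*(-18)) = -186 + 46*(-4*36) = -186 + 46*(-144) = -186 - 6624 = -6810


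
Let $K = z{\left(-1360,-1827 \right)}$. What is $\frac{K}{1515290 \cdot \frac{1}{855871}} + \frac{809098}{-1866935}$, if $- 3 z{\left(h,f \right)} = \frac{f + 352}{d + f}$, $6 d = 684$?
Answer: $- \frac{35336097792299}{59338626301530} \approx -0.5955$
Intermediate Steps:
$d = 114$ ($d = \frac{1}{6} \cdot 684 = 114$)
$z{\left(h,f \right)} = - \frac{352 + f}{3 \left(114 + f\right)}$ ($z{\left(h,f \right)} = - \frac{\left(f + 352\right) \frac{1}{114 + f}}{3} = - \frac{\left(352 + f\right) \frac{1}{114 + f}}{3} = - \frac{\frac{1}{114 + f} \left(352 + f\right)}{3} = - \frac{352 + f}{3 \left(114 + f\right)}$)
$K = - \frac{1475}{5139}$ ($K = \frac{-352 - -1827}{3 \left(114 - 1827\right)} = \frac{-352 + 1827}{3 \left(-1713\right)} = \frac{1}{3} \left(- \frac{1}{1713}\right) 1475 = - \frac{1475}{5139} \approx -0.28702$)
$\frac{K}{1515290 \cdot \frac{1}{855871}} + \frac{809098}{-1866935} = - \frac{1475}{5139 \cdot \frac{1515290}{855871}} + \frac{809098}{-1866935} = - \frac{1475}{5139 \cdot 1515290 \cdot \frac{1}{855871}} + 809098 \left(- \frac{1}{1866935}\right) = - \frac{1475}{5139 \cdot \frac{1515290}{855871}} - \frac{809098}{1866935} = \left(- \frac{1475}{5139}\right) \frac{855871}{1515290} - \frac{809098}{1866935} = - \frac{252481945}{1557415062} - \frac{809098}{1866935} = - \frac{35336097792299}{59338626301530}$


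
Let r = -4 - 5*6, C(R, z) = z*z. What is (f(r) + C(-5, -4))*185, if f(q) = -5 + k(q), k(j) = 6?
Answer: 3145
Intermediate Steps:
C(R, z) = z²
r = -34 (r = -4 - 30 = -34)
f(q) = 1 (f(q) = -5 + 6 = 1)
(f(r) + C(-5, -4))*185 = (1 + (-4)²)*185 = (1 + 16)*185 = 17*185 = 3145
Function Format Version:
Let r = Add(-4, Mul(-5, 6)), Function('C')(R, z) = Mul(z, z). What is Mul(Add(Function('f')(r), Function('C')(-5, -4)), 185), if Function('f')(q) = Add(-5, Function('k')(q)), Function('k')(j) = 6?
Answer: 3145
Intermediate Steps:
Function('C')(R, z) = Pow(z, 2)
r = -34 (r = Add(-4, -30) = -34)
Function('f')(q) = 1 (Function('f')(q) = Add(-5, 6) = 1)
Mul(Add(Function('f')(r), Function('C')(-5, -4)), 185) = Mul(Add(1, Pow(-4, 2)), 185) = Mul(Add(1, 16), 185) = Mul(17, 185) = 3145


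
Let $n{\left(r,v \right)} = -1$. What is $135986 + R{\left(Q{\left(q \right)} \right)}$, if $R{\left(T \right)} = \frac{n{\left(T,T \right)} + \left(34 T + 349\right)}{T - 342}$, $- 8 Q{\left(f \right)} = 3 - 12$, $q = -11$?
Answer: $\frac{123610244}{909} \approx 1.3598 \cdot 10^{5}$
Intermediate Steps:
$Q{\left(f \right)} = \frac{9}{8}$ ($Q{\left(f \right)} = - \frac{3 - 12}{8} = \left(- \frac{1}{8}\right) \left(-9\right) = \frac{9}{8}$)
$R{\left(T \right)} = \frac{348 + 34 T}{-342 + T}$ ($R{\left(T \right)} = \frac{-1 + \left(34 T + 349\right)}{T - 342} = \frac{-1 + \left(349 + 34 T\right)}{-342 + T} = \frac{348 + 34 T}{-342 + T}$)
$135986 + R{\left(Q{\left(q \right)} \right)} = 135986 + \frac{2 \left(174 + 17 \cdot \frac{9}{8}\right)}{-342 + \frac{9}{8}} = 135986 + \frac{2 \left(174 + \frac{153}{8}\right)}{- \frac{2727}{8}} = 135986 + 2 \left(- \frac{8}{2727}\right) \frac{1545}{8} = 135986 - \frac{1030}{909} = \frac{123610244}{909}$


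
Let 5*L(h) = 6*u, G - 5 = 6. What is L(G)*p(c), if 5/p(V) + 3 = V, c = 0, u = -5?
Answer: 10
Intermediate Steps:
G = 11 (G = 5 + 6 = 11)
p(V) = 5/(-3 + V)
L(h) = -6 (L(h) = (6*(-5))/5 = (1/5)*(-30) = -6)
L(G)*p(c) = -30/(-3 + 0) = -30/(-3) = -30*(-1)/3 = -6*(-5/3) = 10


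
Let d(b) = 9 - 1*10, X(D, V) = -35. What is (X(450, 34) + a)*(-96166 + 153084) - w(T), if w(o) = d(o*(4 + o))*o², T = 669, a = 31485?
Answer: 1790518661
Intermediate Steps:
d(b) = -1 (d(b) = 9 - 10 = -1)
w(o) = -o²
(X(450, 34) + a)*(-96166 + 153084) - w(T) = (-35 + 31485)*(-96166 + 153084) - (-1)*669² = 31450*56918 - (-1)*447561 = 1790071100 - 1*(-447561) = 1790071100 + 447561 = 1790518661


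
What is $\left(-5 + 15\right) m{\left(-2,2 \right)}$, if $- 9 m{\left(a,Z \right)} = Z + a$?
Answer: $0$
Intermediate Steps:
$m{\left(a,Z \right)} = - \frac{Z}{9} - \frac{a}{9}$ ($m{\left(a,Z \right)} = - \frac{Z + a}{9} = - \frac{Z}{9} - \frac{a}{9}$)
$\left(-5 + 15\right) m{\left(-2,2 \right)} = \left(-5 + 15\right) \left(\left(- \frac{1}{9}\right) 2 - - \frac{2}{9}\right) = 10 \left(- \frac{2}{9} + \frac{2}{9}\right) = 10 \cdot 0 = 0$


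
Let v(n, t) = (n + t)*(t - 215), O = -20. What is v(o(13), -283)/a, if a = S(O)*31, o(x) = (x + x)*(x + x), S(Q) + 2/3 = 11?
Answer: -587142/961 ≈ -610.97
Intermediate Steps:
S(Q) = 31/3 (S(Q) = -⅔ + 11 = 31/3)
o(x) = 4*x² (o(x) = (2*x)*(2*x) = 4*x²)
v(n, t) = (-215 + t)*(n + t) (v(n, t) = (n + t)*(-215 + t) = (-215 + t)*(n + t))
a = 961/3 (a = (31/3)*31 = 961/3 ≈ 320.33)
v(o(13), -283)/a = ((-283)² - 860*13² - 215*(-283) + (4*13²)*(-283))/(961/3) = (80089 - 860*169 + 60845 + (4*169)*(-283))*(3/961) = (80089 - 215*676 + 60845 + 676*(-283))*(3/961) = (80089 - 145340 + 60845 - 191308)*(3/961) = -195714*3/961 = -587142/961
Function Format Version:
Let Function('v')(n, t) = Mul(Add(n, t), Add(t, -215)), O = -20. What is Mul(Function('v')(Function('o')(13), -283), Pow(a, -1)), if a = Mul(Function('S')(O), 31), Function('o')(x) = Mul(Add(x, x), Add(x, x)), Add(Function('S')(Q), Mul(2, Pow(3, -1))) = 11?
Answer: Rational(-587142, 961) ≈ -610.97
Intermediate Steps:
Function('S')(Q) = Rational(31, 3) (Function('S')(Q) = Add(Rational(-2, 3), 11) = Rational(31, 3))
Function('o')(x) = Mul(4, Pow(x, 2)) (Function('o')(x) = Mul(Mul(2, x), Mul(2, x)) = Mul(4, Pow(x, 2)))
Function('v')(n, t) = Mul(Add(-215, t), Add(n, t)) (Function('v')(n, t) = Mul(Add(n, t), Add(-215, t)) = Mul(Add(-215, t), Add(n, t)))
a = Rational(961, 3) (a = Mul(Rational(31, 3), 31) = Rational(961, 3) ≈ 320.33)
Mul(Function('v')(Function('o')(13), -283), Pow(a, -1)) = Mul(Add(Pow(-283, 2), Mul(-215, Mul(4, Pow(13, 2))), Mul(-215, -283), Mul(Mul(4, Pow(13, 2)), -283)), Pow(Rational(961, 3), -1)) = Mul(Add(80089, Mul(-215, Mul(4, 169)), 60845, Mul(Mul(4, 169), -283)), Rational(3, 961)) = Mul(Add(80089, Mul(-215, 676), 60845, Mul(676, -283)), Rational(3, 961)) = Mul(Add(80089, -145340, 60845, -191308), Rational(3, 961)) = Mul(-195714, Rational(3, 961)) = Rational(-587142, 961)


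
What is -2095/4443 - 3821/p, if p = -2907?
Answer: 3628846/4305267 ≈ 0.84289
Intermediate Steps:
-2095/4443 - 3821/p = -2095/4443 - 3821/(-2907) = -2095*1/4443 - 3821*(-1/2907) = -2095/4443 + 3821/2907 = 3628846/4305267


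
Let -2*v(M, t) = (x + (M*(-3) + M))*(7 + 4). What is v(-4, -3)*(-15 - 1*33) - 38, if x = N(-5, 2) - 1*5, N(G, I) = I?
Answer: 1282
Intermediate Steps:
x = -3 (x = 2 - 1*5 = 2 - 5 = -3)
v(M, t) = 33/2 + 11*M (v(M, t) = -(-3 + (M*(-3) + M))*(7 + 4)/2 = -(-3 + (-3*M + M))*11/2 = -(-3 - 2*M)*11/2 = -(-33 - 22*M)/2 = 33/2 + 11*M)
v(-4, -3)*(-15 - 1*33) - 38 = (33/2 + 11*(-4))*(-15 - 1*33) - 38 = (33/2 - 44)*(-15 - 33) - 38 = -55/2*(-48) - 38 = 1320 - 38 = 1282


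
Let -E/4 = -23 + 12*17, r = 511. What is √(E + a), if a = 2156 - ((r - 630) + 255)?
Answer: 36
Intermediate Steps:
E = -724 (E = -4*(-23 + 12*17) = -4*(-23 + 204) = -4*181 = -724)
a = 2020 (a = 2156 - ((511 - 630) + 255) = 2156 - (-119 + 255) = 2156 - 1*136 = 2156 - 136 = 2020)
√(E + a) = √(-724 + 2020) = √1296 = 36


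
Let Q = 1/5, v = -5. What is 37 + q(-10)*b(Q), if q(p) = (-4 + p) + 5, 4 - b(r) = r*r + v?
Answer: -1091/25 ≈ -43.640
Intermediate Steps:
Q = 1/5 ≈ 0.20000
b(r) = 9 - r**2 (b(r) = 4 - (r*r - 5) = 4 - (r**2 - 5) = 4 - (-5 + r**2) = 4 + (5 - r**2) = 9 - r**2)
q(p) = 1 + p
37 + q(-10)*b(Q) = 37 + (1 - 10)*(9 - (1/5)**2) = 37 - 9*(9 - 1*1/25) = 37 - 9*(9 - 1/25) = 37 - 9*224/25 = 37 - 2016/25 = -1091/25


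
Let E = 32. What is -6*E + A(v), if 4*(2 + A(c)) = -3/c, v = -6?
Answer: -1551/8 ≈ -193.88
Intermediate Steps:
A(c) = -2 - 3/(4*c) (A(c) = -2 + (-3/c)/4 = -2 - 3/(4*c))
-6*E + A(v) = -6*32 + (-2 - ¾/(-6)) = -192 + (-2 - ¾*(-⅙)) = -192 + (-2 + ⅛) = -192 - 15/8 = -1551/8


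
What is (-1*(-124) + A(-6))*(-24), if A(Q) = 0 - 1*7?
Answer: -2808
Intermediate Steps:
A(Q) = -7 (A(Q) = 0 - 7 = -7)
(-1*(-124) + A(-6))*(-24) = (-1*(-124) - 7)*(-24) = (124 - 7)*(-24) = 117*(-24) = -2808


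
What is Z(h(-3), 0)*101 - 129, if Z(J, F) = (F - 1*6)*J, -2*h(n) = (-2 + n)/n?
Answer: 376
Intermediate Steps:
h(n) = -(-2 + n)/(2*n)
Z(J, F) = J*(-6 + F) (Z(J, F) = (F - 6)*J = (-6 + F)*J = J*(-6 + F))
Z(h(-3), 0)*101 - 129 = (((1/2)*(2 - 1*(-3))/(-3))*(-6 + 0))*101 - 129 = (((1/2)*(-1/3)*(2 + 3))*(-6))*101 - 129 = (((1/2)*(-1/3)*5)*(-6))*101 - 129 = -5/6*(-6)*101 - 129 = 5*101 - 129 = 505 - 129 = 376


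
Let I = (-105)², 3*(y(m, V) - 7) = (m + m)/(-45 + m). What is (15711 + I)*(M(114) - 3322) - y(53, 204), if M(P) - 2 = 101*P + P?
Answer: 2665472119/12 ≈ 2.2212e+8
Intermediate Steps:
y(m, V) = 7 + 2*m/(3*(-45 + m)) (y(m, V) = 7 + ((m + m)/(-45 + m))/3 = 7 + ((2*m)/(-45 + m))/3 = 7 + (2*m/(-45 + m))/3 = 7 + 2*m/(3*(-45 + m)))
M(P) = 2 + 102*P (M(P) = 2 + (101*P + P) = 2 + 102*P)
I = 11025
(15711 + I)*(M(114) - 3322) - y(53, 204) = (15711 + 11025)*((2 + 102*114) - 3322) - (-945 + 23*53)/(3*(-45 + 53)) = 26736*((2 + 11628) - 3322) - (-945 + 1219)/(3*8) = 26736*(11630 - 3322) - 274/(3*8) = 26736*8308 - 1*137/12 = 222122688 - 137/12 = 2665472119/12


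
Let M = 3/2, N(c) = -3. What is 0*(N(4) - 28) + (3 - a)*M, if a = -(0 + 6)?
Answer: 27/2 ≈ 13.500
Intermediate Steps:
a = -6 (a = -1*6 = -6)
M = 3/2 (M = 3*(½) = 3/2 ≈ 1.5000)
0*(N(4) - 28) + (3 - a)*M = 0*(-3 - 28) + (3 - 1*(-6))*(3/2) = 0*(-31) + (3 + 6)*(3/2) = 0 + 9*(3/2) = 0 + 27/2 = 27/2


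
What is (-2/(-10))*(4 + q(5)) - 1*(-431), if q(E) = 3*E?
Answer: 2174/5 ≈ 434.80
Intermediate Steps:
(-2/(-10))*(4 + q(5)) - 1*(-431) = (-2/(-10))*(4 + 3*5) - 1*(-431) = (-2*(-⅒))*(4 + 15) + 431 = (⅕)*19 + 431 = 19/5 + 431 = 2174/5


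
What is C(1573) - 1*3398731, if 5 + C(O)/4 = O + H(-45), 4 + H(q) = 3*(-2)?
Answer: -3392499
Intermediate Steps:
H(q) = -10 (H(q) = -4 + 3*(-2) = -4 - 6 = -10)
C(O) = -60 + 4*O (C(O) = -20 + 4*(O - 10) = -20 + 4*(-10 + O) = -20 + (-40 + 4*O) = -60 + 4*O)
C(1573) - 1*3398731 = (-60 + 4*1573) - 1*3398731 = (-60 + 6292) - 3398731 = 6232 - 3398731 = -3392499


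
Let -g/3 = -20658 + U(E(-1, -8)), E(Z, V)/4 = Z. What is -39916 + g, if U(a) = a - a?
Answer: 22058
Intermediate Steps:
E(Z, V) = 4*Z
U(a) = 0
g = 61974 (g = -3*(-20658 + 0) = -3*(-20658) = 61974)
-39916 + g = -39916 + 61974 = 22058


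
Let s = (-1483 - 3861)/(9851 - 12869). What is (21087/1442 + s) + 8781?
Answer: 19142936125/2175978 ≈ 8797.4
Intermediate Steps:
s = 2672/1509 (s = -5344/(-3018) = -5344*(-1/3018) = 2672/1509 ≈ 1.7707)
(21087/1442 + s) + 8781 = (21087/1442 + 2672/1509) + 8781 = 35673307/2175978 + 8781 = 19142936125/2175978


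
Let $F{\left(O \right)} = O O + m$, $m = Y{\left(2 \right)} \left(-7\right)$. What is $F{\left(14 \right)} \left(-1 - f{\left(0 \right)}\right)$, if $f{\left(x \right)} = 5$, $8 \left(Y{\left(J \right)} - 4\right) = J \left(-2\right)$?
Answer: $-1029$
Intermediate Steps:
$Y{\left(J \right)} = 4 - \frac{J}{4}$ ($Y{\left(J \right)} = 4 + \frac{J \left(-2\right)}{8} = 4 + \frac{\left(-2\right) J}{8} = 4 - \frac{J}{4}$)
$m = - \frac{49}{2}$ ($m = \left(4 - \frac{1}{2}\right) \left(-7\right) = \frac{7}{2} \left(-7\right) = - \frac{49}{2} \approx -24.5$)
$F{\left(O \right)} = - \frac{49}{2} + O^{2}$ ($F{\left(O \right)} = O O - \frac{49}{2} = O^{2} - \frac{49}{2} = - \frac{49}{2} + O^{2}$)
$F{\left(14 \right)} \left(-1 - f{\left(0 \right)}\right) = \left(- \frac{49}{2} + 14^{2}\right) \left(-1 - 5\right) = \left(- \frac{49}{2} + 196\right) \left(-1 - 5\right) = \frac{343}{2} \left(-6\right) = -1029$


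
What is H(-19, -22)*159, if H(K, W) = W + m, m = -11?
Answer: -5247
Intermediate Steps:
H(K, W) = -11 + W (H(K, W) = W - 11 = -11 + W)
H(-19, -22)*159 = (-11 - 22)*159 = -33*159 = -5247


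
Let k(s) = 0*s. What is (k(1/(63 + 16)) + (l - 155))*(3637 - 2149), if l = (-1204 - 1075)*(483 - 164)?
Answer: -1082008128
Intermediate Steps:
l = -727001 (l = -2279*319 = -727001)
k(s) = 0
(k(1/(63 + 16)) + (l - 155))*(3637 - 2149) = (0 + (-727001 - 155))*(3637 - 2149) = (0 - 727156)*1488 = -727156*1488 = -1082008128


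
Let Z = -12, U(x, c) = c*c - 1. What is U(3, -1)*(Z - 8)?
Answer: 0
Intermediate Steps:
U(x, c) = -1 + c**2 (U(x, c) = c**2 - 1 = -1 + c**2)
U(3, -1)*(Z - 8) = (-1 + (-1)**2)*(-12 - 8) = (-1 + 1)*(-20) = 0*(-20) = 0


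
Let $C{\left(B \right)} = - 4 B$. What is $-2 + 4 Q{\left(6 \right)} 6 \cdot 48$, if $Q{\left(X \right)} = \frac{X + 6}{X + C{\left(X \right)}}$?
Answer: $-770$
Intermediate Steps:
$Q{\left(X \right)} = - \frac{6 + X}{3 X}$ ($Q{\left(X \right)} = \frac{X + 6}{X - 4 X} = \frac{6 + X}{\left(-3\right) X} = \left(6 + X\right) \left(- \frac{1}{3 X}\right) = - \frac{6 + X}{3 X}$)
$-2 + 4 Q{\left(6 \right)} 6 \cdot 48 = -2 + 4 \frac{-6 - 6}{3 \cdot 6} \cdot 6 \cdot 48 = -2 + 4 \cdot \frac{1}{3} \cdot \frac{1}{6} \left(-6 - 6\right) 6 \cdot 48 = -2 + 4 \cdot \frac{1}{3} \cdot \frac{1}{6} \left(-12\right) 6 \cdot 48 = -2 + 4 \left(- \frac{2}{3}\right) 6 \cdot 48 = -2 + \left(- \frac{8}{3}\right) 6 \cdot 48 = -2 - 768 = -770$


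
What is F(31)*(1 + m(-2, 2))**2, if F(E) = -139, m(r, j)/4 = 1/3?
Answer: -6811/9 ≈ -756.78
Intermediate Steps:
m(r, j) = 4/3
F(31)*(1 + m(-2, 2))**2 = -139*(1 + 4/3)**2 = -139*(7/3)**2 = -139*49/9 = -6811/9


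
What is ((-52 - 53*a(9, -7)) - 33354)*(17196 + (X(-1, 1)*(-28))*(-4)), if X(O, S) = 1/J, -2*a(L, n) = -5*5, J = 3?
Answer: -1761341450/3 ≈ -5.8711e+8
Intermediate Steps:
a(L, n) = 25/2 (a(L, n) = -(-5)*5/2 = -½*(-25) = 25/2)
X(O, S) = ⅓ (X(O, S) = 1/3 = ⅓)
((-52 - 53*a(9, -7)) - 33354)*(17196 + (X(-1, 1)*(-28))*(-4)) = ((-52 - 53*25/2) - 33354)*(17196 + ((⅓)*(-28))*(-4)) = ((-52 - 1325/2) - 33354)*(17196 - 28/3*(-4)) = (-1429/2 - 33354)*(17196 + 112/3) = -68137/2*51700/3 = -1761341450/3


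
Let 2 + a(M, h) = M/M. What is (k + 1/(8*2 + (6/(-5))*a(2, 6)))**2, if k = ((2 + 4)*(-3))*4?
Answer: 38278969/7396 ≈ 5175.6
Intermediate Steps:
a(M, h) = -1 (a(M, h) = -2 + M/M = -2 + 1 = -1)
k = -72 (k = (6*(-3))*4 = -18*4 = -72)
(k + 1/(8*2 + (6/(-5))*a(2, 6)))**2 = (-72 + 1/(8*2 + (6/(-5))*(-1)))**2 = (-72 + 1/(16 - 1/5*6*(-1)))**2 = (-72 + 1/(16 - 6/5*(-1)))**2 = (-72 + 1/(16 + 6/5))**2 = (-72 + 1/(86/5))**2 = (-72 + 5/86)**2 = (-6187/86)**2 = 38278969/7396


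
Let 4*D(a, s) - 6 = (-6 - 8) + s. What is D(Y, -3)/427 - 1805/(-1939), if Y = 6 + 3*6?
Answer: 437373/473116 ≈ 0.92445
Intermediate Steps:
Y = 24 (Y = 6 + 18 = 24)
D(a, s) = -2 + s/4 (D(a, s) = 3/2 + ((-6 - 8) + s)/4 = 3/2 + (-14 + s)/4 = 3/2 + (-7/2 + s/4) = -2 + s/4)
D(Y, -3)/427 - 1805/(-1939) = (-2 + (1/4)*(-3))/427 - 1805/(-1939) = (-2 - 3/4)*(1/427) - 1805*(-1/1939) = -11/4*1/427 + 1805/1939 = -11/1708 + 1805/1939 = 437373/473116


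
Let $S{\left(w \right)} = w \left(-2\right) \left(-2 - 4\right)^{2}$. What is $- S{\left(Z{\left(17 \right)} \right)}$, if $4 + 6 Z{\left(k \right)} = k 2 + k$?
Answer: $564$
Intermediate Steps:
$Z{\left(k \right)} = - \frac{2}{3} + \frac{k}{2}$ ($Z{\left(k \right)} = - \frac{2}{3} + \frac{k 2 + k}{6} = - \frac{2}{3} + \frac{2 k + k}{6} = - \frac{2}{3} + \frac{3 k}{6} = - \frac{2}{3} + \frac{k}{2}$)
$S{\left(w \right)} = - 72 w$ ($S{\left(w \right)} = - 2 w \left(-6\right)^{2} = - 2 w 36 = - 72 w$)
$- S{\left(Z{\left(17 \right)} \right)} = - \left(-72\right) \left(- \frac{2}{3} + \frac{1}{2} \cdot 17\right) = - \left(-72\right) \left(- \frac{2}{3} + \frac{17}{2}\right) = - \frac{\left(-72\right) 47}{6} = \left(-1\right) \left(-564\right) = 564$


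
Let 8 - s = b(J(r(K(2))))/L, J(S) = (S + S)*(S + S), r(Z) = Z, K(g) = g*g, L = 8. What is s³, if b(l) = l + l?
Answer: -512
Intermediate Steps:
K(g) = g²
J(S) = 4*S² (J(S) = (2*S)*(2*S) = 4*S²)
b(l) = 2*l
s = -8 (s = 8 - 2*(4*(2²)²)/8 = 8 - 2*(4*4²)/8 = 8 - 2*(4*16)/8 = 8 - 2*64/8 = 8 - 128/8 = 8 - 1*16 = 8 - 16 = -8)
s³ = (-8)³ = -512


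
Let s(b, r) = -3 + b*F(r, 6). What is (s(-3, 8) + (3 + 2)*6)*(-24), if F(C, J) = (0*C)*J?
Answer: -648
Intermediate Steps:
F(C, J) = 0 (F(C, J) = 0*J = 0)
s(b, r) = -3 (s(b, r) = -3 + b*0 = -3 + 0 = -3)
(s(-3, 8) + (3 + 2)*6)*(-24) = (-3 + (3 + 2)*6)*(-24) = (-3 + 5*6)*(-24) = (-3 + 30)*(-24) = 27*(-24) = -648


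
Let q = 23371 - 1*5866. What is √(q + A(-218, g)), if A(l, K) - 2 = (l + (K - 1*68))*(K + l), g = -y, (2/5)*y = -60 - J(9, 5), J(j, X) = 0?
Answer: √26755 ≈ 163.57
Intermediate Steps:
q = 17505 (q = 23371 - 5866 = 17505)
y = -150 (y = 5*(-60 - 1*0)/2 = 5*(-60 + 0)/2 = (5/2)*(-60) = -150)
g = 150 (g = -1*(-150) = 150)
A(l, K) = 2 + (K + l)*(-68 + K + l) (A(l, K) = 2 + (l + (K - 1*68))*(K + l) = 2 + (l + (K - 68))*(K + l) = 2 + (l + (-68 + K))*(K + l) = 2 + (-68 + K + l)*(K + l) = 2 + (K + l)*(-68 + K + l))
√(q + A(-218, g)) = √(17505 + (2 + 150² + (-218)² - 68*150 - 68*(-218) + 2*150*(-218))) = √(17505 + (2 + 22500 + 47524 - 10200 + 14824 - 65400)) = √(17505 + 9250) = √26755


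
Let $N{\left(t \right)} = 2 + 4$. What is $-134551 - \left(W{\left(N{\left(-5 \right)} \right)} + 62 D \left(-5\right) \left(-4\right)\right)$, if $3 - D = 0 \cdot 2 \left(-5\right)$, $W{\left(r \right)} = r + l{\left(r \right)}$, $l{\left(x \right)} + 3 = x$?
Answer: $-138280$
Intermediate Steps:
$l{\left(x \right)} = -3 + x$
$N{\left(t \right)} = 6$
$W{\left(r \right)} = -3 + 2 r$ ($W{\left(r \right)} = r + \left(-3 + r\right) = -3 + 2 r$)
$D = 3$ ($D = 3 - 0 \cdot 2 \left(-5\right) = 3 - 0 \left(-5\right) = 3 - 0 = 3 + 0 = 3$)
$-134551 - \left(W{\left(N{\left(-5 \right)} \right)} + 62 D \left(-5\right) \left(-4\right)\right) = -134551 - \left(\left(-3 + 2 \cdot 6\right) + 62 \cdot 3 \left(-5\right) \left(-4\right)\right) = -134551 - \left(\left(-3 + 12\right) + 62 \left(\left(-15\right) \left(-4\right)\right)\right) = -134551 - \left(9 + 62 \cdot 60\right) = -134551 - \left(9 + 3720\right) = -134551 - 3729 = -138280$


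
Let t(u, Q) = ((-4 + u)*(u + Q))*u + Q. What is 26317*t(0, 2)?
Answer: 52634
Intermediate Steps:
t(u, Q) = Q + u*(-4 + u)*(Q + u) (t(u, Q) = ((-4 + u)*(Q + u))*u + Q = u*(-4 + u)*(Q + u) + Q = Q + u*(-4 + u)*(Q + u))
26317*t(0, 2) = 26317*(2 + 0**3 - 4*0**2 + 2*0**2 - 4*2*0) = 26317*(2 + 0 - 4*0 + 2*0 + 0) = 26317*(2 + 0 + 0 + 0 + 0) = 26317*2 = 52634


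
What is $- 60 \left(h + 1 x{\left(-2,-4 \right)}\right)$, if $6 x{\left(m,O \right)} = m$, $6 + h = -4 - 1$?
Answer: $680$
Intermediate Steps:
$h = -11$ ($h = -6 - 5 = -11$)
$x{\left(m,O \right)} = \frac{m}{6}$
$- 60 \left(h + 1 x{\left(-2,-4 \right)}\right) = - 60 \left(-11 + 1 \cdot \frac{1}{6} \left(-2\right)\right) = - 60 \left(-11 + 1 \left(- \frac{1}{3}\right)\right) = - 60 \left(-11 - \frac{1}{3}\right) = \left(-60\right) \left(- \frac{34}{3}\right) = 680$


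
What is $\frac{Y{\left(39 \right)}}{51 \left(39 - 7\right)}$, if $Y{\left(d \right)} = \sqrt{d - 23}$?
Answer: $\frac{1}{408} \approx 0.002451$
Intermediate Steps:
$Y{\left(d \right)} = \sqrt{-23 + d}$
$\frac{Y{\left(39 \right)}}{51 \left(39 - 7\right)} = \frac{\sqrt{-23 + 39}}{51 \left(39 - 7\right)} = \frac{\sqrt{16}}{51 \cdot 32} = \frac{4}{1632} = 4 \cdot \frac{1}{1632} = \frac{1}{408}$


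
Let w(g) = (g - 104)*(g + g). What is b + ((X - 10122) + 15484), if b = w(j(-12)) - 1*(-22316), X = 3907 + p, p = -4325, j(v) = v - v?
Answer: 27260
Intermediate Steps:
j(v) = 0
w(g) = 2*g*(-104 + g) (w(g) = (-104 + g)*(2*g) = 2*g*(-104 + g))
X = -418 (X = 3907 - 4325 = -418)
b = 22316 (b = 2*0*(-104 + 0) - 1*(-22316) = 2*0*(-104) + 22316 = 0 + 22316 = 22316)
b + ((X - 10122) + 15484) = 22316 + ((-418 - 10122) + 15484) = 22316 + (-10540 + 15484) = 22316 + 4944 = 27260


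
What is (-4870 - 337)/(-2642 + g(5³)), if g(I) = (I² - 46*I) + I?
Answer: -5207/7358 ≈ -0.70767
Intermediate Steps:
g(I) = I² - 45*I
(-4870 - 337)/(-2642 + g(5³)) = (-4870 - 337)/(-2642 + 5³*(-45 + 5³)) = -5207/(-2642 + 125*(-45 + 125)) = -5207/(-2642 + 125*80) = -5207/(-2642 + 10000) = -5207/7358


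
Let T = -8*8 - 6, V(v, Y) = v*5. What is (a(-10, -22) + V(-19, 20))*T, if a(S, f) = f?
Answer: 8190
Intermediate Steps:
V(v, Y) = 5*v
T = -70 (T = -64 - 6 = -70)
(a(-10, -22) + V(-19, 20))*T = (-22 + 5*(-19))*(-70) = (-22 - 95)*(-70) = -117*(-70) = 8190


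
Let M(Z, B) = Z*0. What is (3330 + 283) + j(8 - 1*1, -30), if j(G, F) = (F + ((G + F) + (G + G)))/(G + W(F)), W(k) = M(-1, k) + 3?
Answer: 36091/10 ≈ 3609.1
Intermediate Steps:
M(Z, B) = 0
W(k) = 3 (W(k) = 0 + 3 = 3)
j(G, F) = (2*F + 3*G)/(3 + G) (j(G, F) = (F + ((G + F) + (G + G)))/(G + 3) = (F + ((F + G) + 2*G))/(3 + G) = (F + (F + 3*G))/(3 + G) = (2*F + 3*G)/(3 + G))
(3330 + 283) + j(8 - 1*1, -30) = (3330 + 283) + (2*(-30) + 3*(8 - 1*1))/(3 + (8 - 1*1)) = 3613 + (-60 + 3*(8 - 1))/(3 + (8 - 1)) = 3613 + (-60 + 3*7)/(3 + 7) = 3613 + (-60 + 21)/10 = 3613 + (⅒)*(-39) = 3613 - 39/10 = 36091/10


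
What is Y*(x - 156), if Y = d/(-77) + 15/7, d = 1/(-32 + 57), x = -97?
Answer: -94852/175 ≈ -542.01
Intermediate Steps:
d = 1/25 ≈ 0.040000
Y = 4124/1925 (Y = (1/25)/(-77) + 15/7 = (1/25)*(-1/77) + 15*(⅐) = -1/1925 + 15/7 = 4124/1925 ≈ 2.1423)
Y*(x - 156) = 4124*(-97 - 156)/1925 = (4124/1925)*(-253) = -94852/175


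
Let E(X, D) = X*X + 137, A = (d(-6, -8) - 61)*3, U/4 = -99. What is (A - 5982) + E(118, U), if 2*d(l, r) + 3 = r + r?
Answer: 15735/2 ≈ 7867.5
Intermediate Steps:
U = -396 (U = 4*(-99) = -396)
d(l, r) = -3/2 + r (d(l, r) = -3/2 + (r + r)/2 = -3/2 + (2*r)/2 = -3/2 + r)
A = -423/2 (A = ((-3/2 - 8) - 61)*3 = (-19/2 - 61)*3 = -141/2*3 = -423/2 ≈ -211.50)
E(X, D) = 137 + X² (E(X, D) = X² + 137 = 137 + X²)
(A - 5982) + E(118, U) = (-423/2 - 5982) + (137 + 118²) = -12387/2 + (137 + 13924) = -12387/2 + 14061 = 15735/2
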